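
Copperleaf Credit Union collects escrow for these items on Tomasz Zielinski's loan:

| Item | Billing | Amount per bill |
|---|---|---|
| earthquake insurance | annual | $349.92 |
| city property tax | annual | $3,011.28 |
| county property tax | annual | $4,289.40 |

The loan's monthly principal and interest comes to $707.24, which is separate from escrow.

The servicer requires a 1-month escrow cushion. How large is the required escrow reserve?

$637.55

Earthquake insurance: $349.92 per year
City property tax: $3,011.28 per year
County property tax: $4,289.40 per year
Combined annual = $349.92 + $3,011.28 + $4,289.40 = $7,650.60
Per month = $7,650.60 / 12 = $637.55
Cushion = 1 × $637.55 = $637.55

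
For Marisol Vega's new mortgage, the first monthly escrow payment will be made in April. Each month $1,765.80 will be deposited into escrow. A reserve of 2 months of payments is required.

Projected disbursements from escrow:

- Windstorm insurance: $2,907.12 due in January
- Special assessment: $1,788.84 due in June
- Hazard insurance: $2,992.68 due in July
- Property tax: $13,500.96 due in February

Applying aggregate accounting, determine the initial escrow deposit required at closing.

$5,297.40

Cushion = 2 × $1,765.80 = $3,531.60
Trial balance (start $0, +$1,765.80 each month, − disbursements):
  Apr: +$1,765.80 → $1,765.80
  May: +$1,765.80 → $3,531.60
  Jun: +$1,765.80 − $1,788.84 → $3,508.56
  Jul: +$1,765.80 − $2,992.68 → $2,281.68
  Aug: +$1,765.80 → $4,047.48
  Sep: +$1,765.80 → $5,813.28
  Oct: +$1,765.80 → $7,579.08
  Nov: +$1,765.80 → $9,344.88
  Dec: +$1,765.80 → $11,110.68
  Jan: +$1,765.80 − $2,907.12 → $9,969.36
  Feb: +$1,765.80 − $13,500.96 → -$1,765.80
  Mar: +$1,765.80 → $0.00
Lowest trial balance = -$1,765.80 (Feb)
Initial deposit = cushion − low point = $3,531.60 − (-$1,765.80) = $5,297.40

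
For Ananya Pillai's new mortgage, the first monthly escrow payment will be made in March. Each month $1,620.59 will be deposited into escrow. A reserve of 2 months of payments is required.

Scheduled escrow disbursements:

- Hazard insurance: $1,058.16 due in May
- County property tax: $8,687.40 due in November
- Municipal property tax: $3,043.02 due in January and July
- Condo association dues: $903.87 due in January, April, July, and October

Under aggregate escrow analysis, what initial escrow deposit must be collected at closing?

$4,861.77

Cushion = 2 × $1,620.59 = $3,241.18
Trial balance (start $0, +$1,620.59 each month, − disbursements):
  Mar: +$1,620.59 → $1,620.59
  Apr: +$1,620.59 − $903.87 → $2,337.31
  May: +$1,620.59 − $1,058.16 → $2,899.74
  Jun: +$1,620.59 → $4,520.33
  Jul: +$1,620.59 − $3,946.89 → $2,194.03
  Aug: +$1,620.59 → $3,814.62
  Sep: +$1,620.59 → $5,435.21
  Oct: +$1,620.59 − $903.87 → $6,151.93
  Nov: +$1,620.59 − $8,687.40 → -$914.88
  Dec: +$1,620.59 → $705.71
  Jan: +$1,620.59 − $3,946.89 → -$1,620.59
  Feb: +$1,620.59 → $0.00
Lowest trial balance = -$1,620.59 (Jan)
Initial deposit = cushion − low point = $3,241.18 − (-$1,620.59) = $4,861.77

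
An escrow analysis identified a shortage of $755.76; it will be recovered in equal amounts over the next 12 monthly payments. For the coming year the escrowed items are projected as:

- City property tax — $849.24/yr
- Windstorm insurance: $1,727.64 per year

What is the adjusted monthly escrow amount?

City property tax — $849.24/yr
Windstorm insurance — $1,727.64/yr
Annual escrow total = $849.24 + $1,727.64 = $2,576.88
Base monthly escrow = $2,576.88 ÷ 12 = $214.74
Shortage spread = $755.76 / 12 = $62.98/mo
Adjusted monthly = $214.74 + $62.98 = $277.72

$277.72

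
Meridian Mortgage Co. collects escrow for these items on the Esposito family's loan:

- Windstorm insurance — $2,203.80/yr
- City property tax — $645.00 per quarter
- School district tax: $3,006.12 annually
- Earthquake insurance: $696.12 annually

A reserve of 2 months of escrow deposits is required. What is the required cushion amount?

$1,414.34

Windstorm insurance — $2,203.80 per year
City property tax — $645.00 × 4 = $2,580.00 per year
School district tax — $3,006.12 per year
Earthquake insurance — $696.12 per year
Annual escrow total = $2,203.80 + $2,580.00 + $3,006.12 + $696.12 = $8,486.04
Monthly = $8,486.04 ÷ 12 = $707.17
Cushion = 2 × $707.17 = $1,414.34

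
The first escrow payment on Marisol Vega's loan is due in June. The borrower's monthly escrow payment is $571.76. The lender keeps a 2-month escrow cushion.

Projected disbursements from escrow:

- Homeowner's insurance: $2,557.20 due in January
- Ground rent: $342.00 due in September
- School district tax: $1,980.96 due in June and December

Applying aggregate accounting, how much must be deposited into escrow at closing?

$3,430.56

Cushion = 2 × $571.76 = $1,143.52
Trial balance (start $0, +$571.76 each month, − disbursements):
  Jun: +$571.76 − $1,980.96 → -$1,409.20
  Jul: +$571.76 → -$837.44
  Aug: +$571.76 → -$265.68
  Sep: +$571.76 − $342.00 → -$35.92
  Oct: +$571.76 → $535.84
  Nov: +$571.76 → $1,107.60
  Dec: +$571.76 − $1,980.96 → -$301.60
  Jan: +$571.76 − $2,557.20 → -$2,287.04
  Feb: +$571.76 → -$1,715.28
  Mar: +$571.76 → -$1,143.52
  Apr: +$571.76 → -$571.76
  May: +$571.76 → $0.00
Lowest trial balance = -$2,287.04 (Jan)
Initial deposit = cushion − low point = $1,143.52 − (-$2,287.04) = $3,430.56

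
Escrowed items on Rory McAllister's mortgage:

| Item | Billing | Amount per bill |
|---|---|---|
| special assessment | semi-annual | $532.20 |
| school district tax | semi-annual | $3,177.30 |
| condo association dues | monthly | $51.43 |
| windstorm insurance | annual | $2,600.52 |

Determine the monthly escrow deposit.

$886.39

Special assessment = $532.20 × 2 = $1,064.40 annually
School district tax = $3,177.30 × 2 = $6,354.60 annually
Condo association dues = $51.43 × 12 = $617.16 annually
Windstorm insurance = $2,600.52 annually
Total per year = $1,064.40 + $6,354.60 + $617.16 + $2,600.52 = $10,636.68
Monthly escrow = $10,636.68 / 12 = $886.39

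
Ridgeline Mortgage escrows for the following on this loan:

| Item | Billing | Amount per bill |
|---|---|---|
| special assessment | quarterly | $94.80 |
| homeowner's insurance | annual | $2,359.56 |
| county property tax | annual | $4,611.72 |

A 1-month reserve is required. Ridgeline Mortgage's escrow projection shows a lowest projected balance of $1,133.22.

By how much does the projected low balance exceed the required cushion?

Special assessment: $94.80 × 4 = $379.20
Homeowner's insurance: $2,359.56
County property tax: $4,611.72
Yearly total = $379.20 + $2,359.56 + $4,611.72 = $7,350.48
Base monthly escrow = $7,350.48 ÷ 12 = $612.54
Required reserve = 1 × $612.54 = $612.54
Surplus = $1,133.22 − $612.54 = $520.68

$520.68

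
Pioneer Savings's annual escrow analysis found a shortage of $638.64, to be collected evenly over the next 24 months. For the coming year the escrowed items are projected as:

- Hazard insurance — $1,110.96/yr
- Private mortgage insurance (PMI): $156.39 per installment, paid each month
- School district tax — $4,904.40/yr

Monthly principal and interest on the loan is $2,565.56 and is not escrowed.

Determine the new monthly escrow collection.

$684.28

Hazard insurance = $1,110.96 annually
Private mortgage insurance (PMI) = $156.39 × 12 = $1,876.68 annually
School district tax = $4,904.40 annually
Yearly total = $1,110.96 + $1,876.68 + $4,904.40 = $7,892.04
Monthly = $7,892.04 ÷ 12 = $657.67
Shortage spread = $638.64 / 24 = $26.61/mo
Adjusted monthly = $657.67 + $26.61 = $684.28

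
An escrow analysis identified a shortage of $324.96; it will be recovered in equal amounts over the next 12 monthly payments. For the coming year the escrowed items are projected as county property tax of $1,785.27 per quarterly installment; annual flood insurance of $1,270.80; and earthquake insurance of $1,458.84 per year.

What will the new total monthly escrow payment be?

$849.64

County property tax = $1,785.27 × 4 = $7,141.08/yr
Flood insurance = $1,270.80/yr
Earthquake insurance = $1,458.84/yr
Yearly total = $9,870.72
Monthly = $9,870.72 / 12 = $822.56
Monthly shortage recovery: $324.96 / 12 = $27.08
Adjusted monthly = $822.56 + $27.08 = $849.64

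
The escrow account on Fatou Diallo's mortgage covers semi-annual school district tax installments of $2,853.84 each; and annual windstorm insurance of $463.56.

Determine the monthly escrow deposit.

School district tax = $2,853.84 × 2 = $5,707.68
Windstorm insurance = $463.56
Total per year = $5,707.68 + $463.56 = $6,171.24
Per month = $6,171.24 ÷ 12 = $514.27

$514.27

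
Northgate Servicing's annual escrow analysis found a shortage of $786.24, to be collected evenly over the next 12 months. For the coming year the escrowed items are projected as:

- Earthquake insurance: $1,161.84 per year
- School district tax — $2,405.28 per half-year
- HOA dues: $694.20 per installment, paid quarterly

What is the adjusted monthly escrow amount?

Earthquake insurance = $1,161.84
School district tax = $2,405.28 × 2 = $4,810.56
HOA dues = $694.20 × 4 = $2,776.80
Combined annual = $8,749.20
Monthly = $8,749.20 ÷ 12 = $729.10
Monthly shortage recovery: $786.24 / 12 = $65.52
Adjusted monthly = $729.10 + $65.52 = $794.62

$794.62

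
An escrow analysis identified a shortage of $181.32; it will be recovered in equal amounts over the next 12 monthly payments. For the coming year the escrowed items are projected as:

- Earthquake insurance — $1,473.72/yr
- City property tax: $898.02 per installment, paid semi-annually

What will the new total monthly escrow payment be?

Earthquake insurance: $1,473.72 per year
City property tax: $898.02 × 2 = $1,796.04 per year
Total annual escrow = $3,269.76
Per month = $3,269.76 / 12 = $272.48
Monthly shortage recovery: $181.32 / 12 = $15.11
Adjusted monthly = $272.48 + $15.11 = $287.59

$287.59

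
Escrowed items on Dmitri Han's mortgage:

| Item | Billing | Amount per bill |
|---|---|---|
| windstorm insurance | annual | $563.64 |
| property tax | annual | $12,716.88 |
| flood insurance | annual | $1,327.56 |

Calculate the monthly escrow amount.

$1,217.34

Windstorm insurance = $563.64/yr
Property tax = $12,716.88/yr
Flood insurance = $1,327.56/yr
Total annual escrow = $14,608.08
Per month = $14,608.08 / 12 = $1,217.34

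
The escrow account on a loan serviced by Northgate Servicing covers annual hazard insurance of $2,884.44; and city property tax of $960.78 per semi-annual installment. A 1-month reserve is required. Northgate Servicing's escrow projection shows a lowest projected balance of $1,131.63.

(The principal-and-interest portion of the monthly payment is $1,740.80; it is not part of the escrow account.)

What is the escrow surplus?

Hazard insurance: $2,884.44
City property tax: $960.78 × 2 = $1,921.56
Annual escrow total = $2,884.44 + $1,921.56 = $4,806.00
Monthly = $4,806.00 ÷ 12 = $400.50
Cushion = 1 × $400.50 = $400.50
Surplus = $1,131.63 − $400.50 = $731.13

$731.13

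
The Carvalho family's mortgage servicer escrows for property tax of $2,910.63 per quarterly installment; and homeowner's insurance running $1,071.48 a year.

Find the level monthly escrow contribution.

Property tax = $2,910.63 × 4 = $11,642.52
Homeowner's insurance = $1,071.48
Total per year = $11,642.52 + $1,071.48 = $12,714.00
Monthly escrow = $12,714.00 / 12 = $1,059.50

$1,059.50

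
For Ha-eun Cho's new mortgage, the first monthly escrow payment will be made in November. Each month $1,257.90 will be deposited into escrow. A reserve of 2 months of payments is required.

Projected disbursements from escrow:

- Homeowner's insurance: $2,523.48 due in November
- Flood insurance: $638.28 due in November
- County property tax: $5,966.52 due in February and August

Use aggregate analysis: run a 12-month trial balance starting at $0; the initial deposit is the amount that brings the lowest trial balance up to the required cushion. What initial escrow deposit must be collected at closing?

$6,612.48

Cushion = 2 × $1,257.90 = $2,515.80
Trial balance (start $0, +$1,257.90 each month, − disbursements):
  Nov: +$1,257.90 − $3,161.76 → -$1,903.86
  Dec: +$1,257.90 → -$645.96
  Jan: +$1,257.90 → $611.94
  Feb: +$1,257.90 − $5,966.52 → -$4,096.68
  Mar: +$1,257.90 → -$2,838.78
  Apr: +$1,257.90 → -$1,580.88
  May: +$1,257.90 → -$322.98
  Jun: +$1,257.90 → $934.92
  Jul: +$1,257.90 → $2,192.82
  Aug: +$1,257.90 − $5,966.52 → -$2,515.80
  Sep: +$1,257.90 → -$1,257.90
  Oct: +$1,257.90 → $0.00
Lowest trial balance = -$4,096.68 (Feb)
Initial deposit = cushion − low point = $2,515.80 − (-$4,096.68) = $6,612.48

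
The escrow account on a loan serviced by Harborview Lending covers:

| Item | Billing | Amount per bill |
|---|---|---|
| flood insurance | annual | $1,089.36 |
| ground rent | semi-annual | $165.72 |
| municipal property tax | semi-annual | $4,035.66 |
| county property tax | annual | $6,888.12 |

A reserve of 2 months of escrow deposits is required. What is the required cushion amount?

$2,730.04

Flood insurance — $1,089.36/yr
Ground rent — $165.72 × 2 = $331.44/yr
Municipal property tax — $4,035.66 × 2 = $8,071.32/yr
County property tax — $6,888.12/yr
Yearly total = $1,089.36 + $331.44 + $8,071.32 + $6,888.12 = $16,380.24
Base monthly escrow = $16,380.24 / 12 = $1,365.02
Reserve = 2 × $1,365.02 = $2,730.04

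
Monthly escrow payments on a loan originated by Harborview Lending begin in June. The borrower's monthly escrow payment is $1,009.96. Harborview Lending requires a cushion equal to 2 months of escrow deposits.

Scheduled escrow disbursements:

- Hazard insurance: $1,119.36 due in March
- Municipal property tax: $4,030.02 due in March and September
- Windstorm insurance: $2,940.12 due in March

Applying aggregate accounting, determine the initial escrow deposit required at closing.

$4,039.84

Cushion = 2 × $1,009.96 = $2,019.92
Trial balance (start $0, +$1,009.96 each month, − disbursements):
  Jun: +$1,009.96 → $1,009.96
  Jul: +$1,009.96 → $2,019.92
  Aug: +$1,009.96 → $3,029.88
  Sep: +$1,009.96 − $4,030.02 → $9.82
  Oct: +$1,009.96 → $1,019.78
  Nov: +$1,009.96 → $2,029.74
  Dec: +$1,009.96 → $3,039.70
  Jan: +$1,009.96 → $4,049.66
  Feb: +$1,009.96 → $5,059.62
  Mar: +$1,009.96 − $8,089.50 → -$2,019.92
  Apr: +$1,009.96 → -$1,009.96
  May: +$1,009.96 → $0.00
Lowest trial balance = -$2,019.92 (Mar)
Initial deposit = cushion − low point = $2,019.92 − (-$2,019.92) = $4,039.84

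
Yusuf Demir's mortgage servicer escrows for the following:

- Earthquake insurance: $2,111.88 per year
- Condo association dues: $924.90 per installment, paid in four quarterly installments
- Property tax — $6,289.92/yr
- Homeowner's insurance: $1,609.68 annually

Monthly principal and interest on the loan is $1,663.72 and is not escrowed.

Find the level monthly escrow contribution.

$1,142.59

Earthquake insurance — $2,111.88 per year
Condo association dues — $924.90 × 4 = $3,699.60 per year
Property tax — $6,289.92 per year
Homeowner's insurance — $1,609.68 per year
Total annual escrow = $2,111.88 + $3,699.60 + $6,289.92 + $1,609.68 = $13,711.08
Base monthly escrow = $13,711.08 / 12 = $1,142.59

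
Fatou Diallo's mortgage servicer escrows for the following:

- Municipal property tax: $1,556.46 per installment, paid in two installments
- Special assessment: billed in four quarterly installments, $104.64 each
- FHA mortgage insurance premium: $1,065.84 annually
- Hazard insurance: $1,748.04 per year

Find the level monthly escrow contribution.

Municipal property tax — $1,556.46 × 2 = $3,112.92
Special assessment — $104.64 × 4 = $418.56
FHA mortgage insurance premium — $1,065.84
Hazard insurance — $1,748.04
Combined annual = $6,345.36
Monthly = $6,345.36 / 12 = $528.78

$528.78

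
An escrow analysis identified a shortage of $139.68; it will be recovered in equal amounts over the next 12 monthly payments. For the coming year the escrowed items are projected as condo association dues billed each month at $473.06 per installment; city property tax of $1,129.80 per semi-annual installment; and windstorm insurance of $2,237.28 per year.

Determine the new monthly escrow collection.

Condo association dues: $473.06 × 12 = $5,676.72 per year
City property tax: $1,129.80 × 2 = $2,259.60 per year
Windstorm insurance: $2,237.28 per year
Total annual escrow = $5,676.72 + $2,259.60 + $2,237.28 = $10,173.60
Base monthly escrow = $10,173.60 ÷ 12 = $847.80
Shortage spread = $139.68 ÷ 12 = $11.64/mo
New monthly escrow = $847.80 + $11.64 = $859.44

$859.44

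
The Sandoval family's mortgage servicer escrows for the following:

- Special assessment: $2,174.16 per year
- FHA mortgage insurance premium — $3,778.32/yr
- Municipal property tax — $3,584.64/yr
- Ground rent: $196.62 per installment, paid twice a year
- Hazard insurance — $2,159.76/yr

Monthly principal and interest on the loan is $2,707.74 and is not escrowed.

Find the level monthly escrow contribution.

$1,007.51

Special assessment — $2,174.16 per year
FHA mortgage insurance premium — $3,778.32 per year
Municipal property tax — $3,584.64 per year
Ground rent — $196.62 × 2 = $393.24 per year
Hazard insurance — $2,159.76 per year
Annual escrow total = $2,174.16 + $3,778.32 + $3,584.64 + $393.24 + $2,159.76 = $12,090.12
Monthly = $12,090.12 ÷ 12 = $1,007.51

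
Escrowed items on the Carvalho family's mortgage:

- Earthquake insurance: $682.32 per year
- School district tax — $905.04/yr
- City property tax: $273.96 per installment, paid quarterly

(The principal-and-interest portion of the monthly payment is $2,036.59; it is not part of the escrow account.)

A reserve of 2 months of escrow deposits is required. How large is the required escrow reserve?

Earthquake insurance: $682.32 per year
School district tax: $905.04 per year
City property tax: $273.96 × 4 = $1,095.84 per year
Total annual escrow = $2,683.20
Monthly escrow = $2,683.20 ÷ 12 = $223.60
Reserve = 2 × $223.60 = $447.20

$447.20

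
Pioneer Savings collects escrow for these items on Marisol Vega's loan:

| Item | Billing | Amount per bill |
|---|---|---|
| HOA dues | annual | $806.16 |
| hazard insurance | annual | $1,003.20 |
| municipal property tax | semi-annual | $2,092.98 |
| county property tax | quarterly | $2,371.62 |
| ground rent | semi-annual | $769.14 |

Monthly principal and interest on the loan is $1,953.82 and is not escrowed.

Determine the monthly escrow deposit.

HOA dues = $806.16/yr
Hazard insurance = $1,003.20/yr
Municipal property tax = $2,092.98 × 2 = $4,185.96/yr
County property tax = $2,371.62 × 4 = $9,486.48/yr
Ground rent = $769.14 × 2 = $1,538.28/yr
Combined annual = $806.16 + $1,003.20 + $4,185.96 + $9,486.48 + $1,538.28 = $17,020.08
Monthly escrow = $17,020.08 ÷ 12 = $1,418.34

$1,418.34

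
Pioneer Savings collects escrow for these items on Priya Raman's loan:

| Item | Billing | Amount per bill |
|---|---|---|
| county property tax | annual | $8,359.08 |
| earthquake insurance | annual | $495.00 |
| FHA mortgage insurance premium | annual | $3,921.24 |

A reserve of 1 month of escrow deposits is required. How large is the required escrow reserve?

County property tax — $8,359.08
Earthquake insurance — $495.00
FHA mortgage insurance premium — $3,921.24
Total per year = $12,775.32
Monthly = $12,775.32 ÷ 12 = $1,064.61
Cushion = 1 × $1,064.61 = $1,064.61

$1,064.61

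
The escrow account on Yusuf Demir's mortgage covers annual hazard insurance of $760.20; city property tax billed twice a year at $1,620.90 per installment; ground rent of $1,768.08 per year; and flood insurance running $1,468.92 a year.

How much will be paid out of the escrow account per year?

Hazard insurance: $760.20/yr
City property tax: $1,620.90 × 2 = $3,241.80/yr
Ground rent: $1,768.08/yr
Flood insurance: $1,468.92/yr
Combined annual = $760.20 + $3,241.80 + $1,768.08 + $1,468.92 = $7,239.00

$7,239.00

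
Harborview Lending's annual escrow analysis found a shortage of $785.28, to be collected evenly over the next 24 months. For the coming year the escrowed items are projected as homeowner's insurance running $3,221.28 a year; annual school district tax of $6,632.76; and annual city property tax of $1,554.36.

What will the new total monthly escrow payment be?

Homeowner's insurance = $3,221.28 annually
School district tax = $6,632.76 annually
City property tax = $1,554.36 annually
Yearly total = $3,221.28 + $6,632.76 + $1,554.36 = $11,408.40
Monthly escrow = $11,408.40 ÷ 12 = $950.70
Monthly shortage recovery: $785.28 / 24 = $32.72
New monthly escrow = $950.70 + $32.72 = $983.42

$983.42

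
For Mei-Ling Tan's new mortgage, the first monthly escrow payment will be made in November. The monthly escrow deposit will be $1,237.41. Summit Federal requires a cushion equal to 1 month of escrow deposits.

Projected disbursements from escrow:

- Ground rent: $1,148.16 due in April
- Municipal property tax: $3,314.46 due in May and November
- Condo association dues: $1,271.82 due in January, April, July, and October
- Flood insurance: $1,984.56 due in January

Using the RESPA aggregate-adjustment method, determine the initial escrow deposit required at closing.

$4,880.82

Cushion = 1 × $1,237.41 = $1,237.41
Trial balance (start $0, +$1,237.41 each month, − disbursements):
  Nov: +$1,237.41 − $3,314.46 → -$2,077.05
  Dec: +$1,237.41 → -$839.64
  Jan: +$1,237.41 − $3,256.38 → -$2,858.61
  Feb: +$1,237.41 → -$1,621.20
  Mar: +$1,237.41 → -$383.79
  Apr: +$1,237.41 − $2,419.98 → -$1,566.36
  May: +$1,237.41 − $3,314.46 → -$3,643.41
  Jun: +$1,237.41 → -$2,406.00
  Jul: +$1,237.41 − $1,271.82 → -$2,440.41
  Aug: +$1,237.41 → -$1,203.00
  Sep: +$1,237.41 → $34.41
  Oct: +$1,237.41 − $1,271.82 → $0.00
Lowest trial balance = -$3,643.41 (May)
Initial deposit = cushion − low point = $1,237.41 − (-$3,643.41) = $4,880.82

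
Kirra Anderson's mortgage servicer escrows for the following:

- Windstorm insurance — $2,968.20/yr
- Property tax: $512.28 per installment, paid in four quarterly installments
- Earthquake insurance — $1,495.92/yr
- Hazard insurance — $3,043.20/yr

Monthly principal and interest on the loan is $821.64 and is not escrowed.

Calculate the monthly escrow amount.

Windstorm insurance: $2,968.20
Property tax: $512.28 × 4 = $2,049.12
Earthquake insurance: $1,495.92
Hazard insurance: $3,043.20
Annual escrow total = $9,556.44
Monthly escrow = $9,556.44 / 12 = $796.37

$796.37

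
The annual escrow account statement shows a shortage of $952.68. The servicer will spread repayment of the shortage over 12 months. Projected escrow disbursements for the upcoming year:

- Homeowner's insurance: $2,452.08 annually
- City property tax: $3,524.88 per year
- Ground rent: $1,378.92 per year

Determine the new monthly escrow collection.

$692.38

Homeowner's insurance — $2,452.08 per year
City property tax — $3,524.88 per year
Ground rent — $1,378.92 per year
Annual escrow total = $2,452.08 + $3,524.88 + $1,378.92 = $7,355.88
Base monthly escrow = $7,355.88 ÷ 12 = $612.99
Monthly shortage recovery: $952.68 ÷ 12 = $79.39
Adjusted monthly = $612.99 + $79.39 = $692.38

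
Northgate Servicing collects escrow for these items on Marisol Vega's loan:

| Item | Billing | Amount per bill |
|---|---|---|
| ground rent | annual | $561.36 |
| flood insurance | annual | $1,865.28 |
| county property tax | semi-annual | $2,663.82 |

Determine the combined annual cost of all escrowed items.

$7,754.28

Ground rent: $561.36/yr
Flood insurance: $1,865.28/yr
County property tax: $2,663.82 × 2 = $5,327.64/yr
Total annual escrow = $561.36 + $1,865.28 + $5,327.64 = $7,754.28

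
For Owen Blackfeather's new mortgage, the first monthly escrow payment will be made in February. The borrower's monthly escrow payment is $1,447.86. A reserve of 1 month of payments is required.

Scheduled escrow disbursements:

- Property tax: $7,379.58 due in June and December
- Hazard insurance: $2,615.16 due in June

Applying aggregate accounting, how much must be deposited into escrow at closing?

Cushion = 1 × $1,447.86 = $1,447.86
Trial balance (start $0, +$1,447.86 each month, − disbursements):
  Feb: +$1,447.86 → $1,447.86
  Mar: +$1,447.86 → $2,895.72
  Apr: +$1,447.86 → $4,343.58
  May: +$1,447.86 → $5,791.44
  Jun: +$1,447.86 − $9,994.74 → -$2,755.44
  Jul: +$1,447.86 → -$1,307.58
  Aug: +$1,447.86 → $140.28
  Sep: +$1,447.86 → $1,588.14
  Oct: +$1,447.86 → $3,036.00
  Nov: +$1,447.86 → $4,483.86
  Dec: +$1,447.86 − $7,379.58 → -$1,447.86
  Jan: +$1,447.86 → $0.00
Lowest trial balance = -$2,755.44 (Jun)
Initial deposit = cushion − low point = $1,447.86 − (-$2,755.44) = $4,203.30

$4,203.30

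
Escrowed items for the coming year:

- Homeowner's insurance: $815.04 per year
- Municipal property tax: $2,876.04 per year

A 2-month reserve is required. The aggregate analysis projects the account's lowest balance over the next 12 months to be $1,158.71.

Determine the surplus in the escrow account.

Homeowner's insurance: $815.04 per year
Municipal property tax: $2,876.04 per year
Total annual escrow = $3,691.08
Monthly escrow = $3,691.08 / 12 = $307.59
Required reserve = 2 × $307.59 = $615.18
Excess over cushion: $1,158.71 − $615.18 = $543.53

$543.53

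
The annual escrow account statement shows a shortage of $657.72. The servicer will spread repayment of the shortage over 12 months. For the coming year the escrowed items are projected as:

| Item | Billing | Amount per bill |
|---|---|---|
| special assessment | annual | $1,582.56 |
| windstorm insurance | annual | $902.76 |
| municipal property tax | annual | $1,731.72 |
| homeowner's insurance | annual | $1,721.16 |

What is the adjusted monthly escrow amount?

$549.66

Special assessment = $1,582.56 per year
Windstorm insurance = $902.76 per year
Municipal property tax = $1,731.72 per year
Homeowner's insurance = $1,721.16 per year
Yearly total = $5,938.20
Base monthly escrow = $5,938.20 / 12 = $494.85
Shortage spread = $657.72 ÷ 12 = $54.81/mo
Adjusted monthly = $494.85 + $54.81 = $549.66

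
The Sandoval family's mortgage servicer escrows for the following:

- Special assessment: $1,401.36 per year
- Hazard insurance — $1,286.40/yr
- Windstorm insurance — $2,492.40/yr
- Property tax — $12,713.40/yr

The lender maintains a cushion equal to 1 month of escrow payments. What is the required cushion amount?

Special assessment = $1,401.36 per year
Hazard insurance = $1,286.40 per year
Windstorm insurance = $2,492.40 per year
Property tax = $12,713.40 per year
Yearly total = $1,401.36 + $1,286.40 + $2,492.40 + $12,713.40 = $17,893.56
Base monthly escrow = $17,893.56 ÷ 12 = $1,491.13
Reserve = 1 × $1,491.13 = $1,491.13

$1,491.13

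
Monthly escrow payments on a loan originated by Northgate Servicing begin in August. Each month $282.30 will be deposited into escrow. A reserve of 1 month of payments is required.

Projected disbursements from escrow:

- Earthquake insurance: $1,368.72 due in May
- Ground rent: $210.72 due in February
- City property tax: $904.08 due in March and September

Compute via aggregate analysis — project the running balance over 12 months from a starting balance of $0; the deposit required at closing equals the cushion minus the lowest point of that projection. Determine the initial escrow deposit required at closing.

$846.90

Cushion = 1 × $282.30 = $282.30
Trial balance (start $0, +$282.30 each month, − disbursements):
  Aug: +$282.30 → $282.30
  Sep: +$282.30 − $904.08 → -$339.48
  Oct: +$282.30 → -$57.18
  Nov: +$282.30 → $225.12
  Dec: +$282.30 → $507.42
  Jan: +$282.30 → $789.72
  Feb: +$282.30 − $210.72 → $861.30
  Mar: +$282.30 − $904.08 → $239.52
  Apr: +$282.30 → $521.82
  May: +$282.30 − $1,368.72 → -$564.60
  Jun: +$282.30 → -$282.30
  Jul: +$282.30 → $0.00
Lowest trial balance = -$564.60 (May)
Initial deposit = cushion − low point = $282.30 − (-$564.60) = $846.90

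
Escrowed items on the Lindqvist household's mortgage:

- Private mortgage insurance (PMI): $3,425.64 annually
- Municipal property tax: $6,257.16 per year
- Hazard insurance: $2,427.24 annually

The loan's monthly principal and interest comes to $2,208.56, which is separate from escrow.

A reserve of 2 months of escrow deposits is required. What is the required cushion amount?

$2,018.34

Private mortgage insurance (PMI) = $3,425.64 annually
Municipal property tax = $6,257.16 annually
Hazard insurance = $2,427.24 annually
Total per year = $3,425.64 + $6,257.16 + $2,427.24 = $12,110.04
Per month = $12,110.04 / 12 = $1,009.17
Reserve = 2 × $1,009.17 = $2,018.34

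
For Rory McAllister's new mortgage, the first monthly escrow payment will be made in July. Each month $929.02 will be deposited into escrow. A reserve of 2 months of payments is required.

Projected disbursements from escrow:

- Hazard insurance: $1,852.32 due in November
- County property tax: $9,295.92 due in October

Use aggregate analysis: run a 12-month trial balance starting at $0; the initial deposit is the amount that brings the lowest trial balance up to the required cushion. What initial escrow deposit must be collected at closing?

$8,361.18

Cushion = 2 × $929.02 = $1,858.04
Trial balance (start $0, +$929.02 each month, − disbursements):
  Jul: +$929.02 → $929.02
  Aug: +$929.02 → $1,858.04
  Sep: +$929.02 → $2,787.06
  Oct: +$929.02 − $9,295.92 → -$5,579.84
  Nov: +$929.02 − $1,852.32 → -$6,503.14
  Dec: +$929.02 → -$5,574.12
  Jan: +$929.02 → -$4,645.10
  Feb: +$929.02 → -$3,716.08
  Mar: +$929.02 → -$2,787.06
  Apr: +$929.02 → -$1,858.04
  May: +$929.02 → -$929.02
  Jun: +$929.02 → $0.00
Lowest trial balance = -$6,503.14 (Nov)
Initial deposit = cushion − low point = $1,858.04 − (-$6,503.14) = $8,361.18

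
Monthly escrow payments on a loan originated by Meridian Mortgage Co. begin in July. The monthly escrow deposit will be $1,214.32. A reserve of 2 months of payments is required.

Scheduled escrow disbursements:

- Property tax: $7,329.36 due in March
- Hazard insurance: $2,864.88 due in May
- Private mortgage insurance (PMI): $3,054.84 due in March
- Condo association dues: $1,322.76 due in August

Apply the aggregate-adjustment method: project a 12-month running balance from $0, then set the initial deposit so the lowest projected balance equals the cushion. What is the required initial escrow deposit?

$3,642.96

Cushion = 2 × $1,214.32 = $2,428.64
Trial balance (start $0, +$1,214.32 each month, − disbursements):
  Jul: +$1,214.32 → $1,214.32
  Aug: +$1,214.32 − $1,322.76 → $1,105.88
  Sep: +$1,214.32 → $2,320.20
  Oct: +$1,214.32 → $3,534.52
  Nov: +$1,214.32 → $4,748.84
  Dec: +$1,214.32 → $5,963.16
  Jan: +$1,214.32 → $7,177.48
  Feb: +$1,214.32 → $8,391.80
  Mar: +$1,214.32 − $10,384.20 → -$778.08
  Apr: +$1,214.32 → $436.24
  May: +$1,214.32 − $2,864.88 → -$1,214.32
  Jun: +$1,214.32 → $0.00
Lowest trial balance = -$1,214.32 (May)
Initial deposit = cushion − low point = $2,428.64 − (-$1,214.32) = $3,642.96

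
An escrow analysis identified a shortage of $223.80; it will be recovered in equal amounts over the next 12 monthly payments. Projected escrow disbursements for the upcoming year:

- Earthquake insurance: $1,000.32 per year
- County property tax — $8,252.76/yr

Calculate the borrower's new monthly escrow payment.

Earthquake insurance: $1,000.32
County property tax: $8,252.76
Annual escrow total = $1,000.32 + $8,252.76 = $9,253.08
Base monthly escrow = $9,253.08 / 12 = $771.09
Monthly shortage recovery: $223.80 / 12 = $18.65
Adjusted monthly = $771.09 + $18.65 = $789.74

$789.74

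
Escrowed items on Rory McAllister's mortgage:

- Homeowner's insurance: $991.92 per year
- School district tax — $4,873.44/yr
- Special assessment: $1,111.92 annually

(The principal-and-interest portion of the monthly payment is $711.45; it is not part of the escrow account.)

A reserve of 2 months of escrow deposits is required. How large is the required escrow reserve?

$1,162.88

Homeowner's insurance — $991.92 annually
School district tax — $4,873.44 annually
Special assessment — $1,111.92 annually
Annual escrow total = $991.92 + $4,873.44 + $1,111.92 = $6,977.28
Monthly escrow = $6,977.28 ÷ 12 = $581.44
Required cushion = 2 × $581.44 = $1,162.88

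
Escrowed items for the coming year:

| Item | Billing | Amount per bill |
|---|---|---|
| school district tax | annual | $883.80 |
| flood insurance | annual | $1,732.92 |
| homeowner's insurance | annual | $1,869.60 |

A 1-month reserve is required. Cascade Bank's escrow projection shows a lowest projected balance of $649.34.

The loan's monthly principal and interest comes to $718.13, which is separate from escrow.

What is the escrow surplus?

$275.48

School district tax: $883.80/yr
Flood insurance: $1,732.92/yr
Homeowner's insurance: $1,869.60/yr
Yearly total = $4,486.32
Base monthly escrow = $4,486.32 ÷ 12 = $373.86
Required reserve = 1 × $373.86 = $373.86
Excess over cushion: $649.34 − $373.86 = $275.48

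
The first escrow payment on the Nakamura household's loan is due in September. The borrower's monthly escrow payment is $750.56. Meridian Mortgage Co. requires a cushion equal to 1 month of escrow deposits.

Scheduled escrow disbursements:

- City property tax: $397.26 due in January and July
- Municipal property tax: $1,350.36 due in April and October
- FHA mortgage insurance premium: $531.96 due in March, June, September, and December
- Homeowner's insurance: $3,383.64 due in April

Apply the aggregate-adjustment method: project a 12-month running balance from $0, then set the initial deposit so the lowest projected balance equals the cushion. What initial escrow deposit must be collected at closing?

$2,823.58

Cushion = 1 × $750.56 = $750.56
Trial balance (start $0, +$750.56 each month, − disbursements):
  Sep: +$750.56 − $531.96 → $218.60
  Oct: +$750.56 − $1,350.36 → -$381.20
  Nov: +$750.56 → $369.36
  Dec: +$750.56 − $531.96 → $587.96
  Jan: +$750.56 − $397.26 → $941.26
  Feb: +$750.56 → $1,691.82
  Mar: +$750.56 − $531.96 → $1,910.42
  Apr: +$750.56 − $4,734.00 → -$2,073.02
  May: +$750.56 → -$1,322.46
  Jun: +$750.56 − $531.96 → -$1,103.86
  Jul: +$750.56 − $397.26 → -$750.56
  Aug: +$750.56 → $0.00
Lowest trial balance = -$2,073.02 (Apr)
Initial deposit = cushion − low point = $750.56 − (-$2,073.02) = $2,823.58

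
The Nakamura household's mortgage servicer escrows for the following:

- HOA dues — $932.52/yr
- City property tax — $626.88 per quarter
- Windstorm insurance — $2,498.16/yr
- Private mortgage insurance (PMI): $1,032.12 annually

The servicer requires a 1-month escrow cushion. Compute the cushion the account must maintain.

$580.86

HOA dues = $932.52/yr
City property tax = $626.88 × 4 = $2,507.52/yr
Windstorm insurance = $2,498.16/yr
Private mortgage insurance (PMI) = $1,032.12/yr
Annual escrow total = $932.52 + $2,507.52 + $2,498.16 + $1,032.12 = $6,970.32
Per month = $6,970.32 ÷ 12 = $580.86
Cushion = 1 × $580.86 = $580.86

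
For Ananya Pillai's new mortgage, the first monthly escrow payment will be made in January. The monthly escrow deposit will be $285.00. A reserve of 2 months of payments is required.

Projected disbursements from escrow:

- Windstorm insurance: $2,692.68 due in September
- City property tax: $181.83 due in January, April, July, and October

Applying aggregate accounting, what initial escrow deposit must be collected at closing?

$1,243.17

Cushion = 2 × $285.00 = $570.00
Trial balance (start $0, +$285.00 each month, − disbursements):
  Jan: +$285.00 − $181.83 → $103.17
  Feb: +$285.00 → $388.17
  Mar: +$285.00 → $673.17
  Apr: +$285.00 − $181.83 → $776.34
  May: +$285.00 → $1,061.34
  Jun: +$285.00 → $1,346.34
  Jul: +$285.00 − $181.83 → $1,449.51
  Aug: +$285.00 → $1,734.51
  Sep: +$285.00 − $2,692.68 → -$673.17
  Oct: +$285.00 − $181.83 → -$570.00
  Nov: +$285.00 → -$285.00
  Dec: +$285.00 → $0.00
Lowest trial balance = -$673.17 (Sep)
Initial deposit = cushion − low point = $570.00 − (-$673.17) = $1,243.17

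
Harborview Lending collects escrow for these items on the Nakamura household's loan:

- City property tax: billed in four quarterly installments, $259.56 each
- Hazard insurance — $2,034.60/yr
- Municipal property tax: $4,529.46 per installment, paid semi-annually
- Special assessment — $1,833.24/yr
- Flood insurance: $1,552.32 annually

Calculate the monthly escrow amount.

City property tax: $259.56 × 4 = $1,038.24 per year
Hazard insurance: $2,034.60 per year
Municipal property tax: $4,529.46 × 2 = $9,058.92 per year
Special assessment: $1,833.24 per year
Flood insurance: $1,552.32 per year
Annual escrow total = $1,038.24 + $2,034.60 + $9,058.92 + $1,833.24 + $1,552.32 = $15,517.32
Base monthly escrow = $15,517.32 / 12 = $1,293.11

$1,293.11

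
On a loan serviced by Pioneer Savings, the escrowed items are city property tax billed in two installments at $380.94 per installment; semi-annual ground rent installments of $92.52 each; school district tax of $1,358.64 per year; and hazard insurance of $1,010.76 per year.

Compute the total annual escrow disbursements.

City property tax = $380.94 × 2 = $761.88
Ground rent = $92.52 × 2 = $185.04
School district tax = $1,358.64
Hazard insurance = $1,010.76
Annual escrow total = $761.88 + $185.04 + $1,358.64 + $1,010.76 = $3,316.32

$3,316.32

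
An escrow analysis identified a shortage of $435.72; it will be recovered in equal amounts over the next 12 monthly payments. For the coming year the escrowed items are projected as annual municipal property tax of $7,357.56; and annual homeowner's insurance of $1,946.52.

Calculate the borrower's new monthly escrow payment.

$811.65

Municipal property tax = $7,357.56 annually
Homeowner's insurance = $1,946.52 annually
Combined annual = $7,357.56 + $1,946.52 = $9,304.08
Monthly = $9,304.08 / 12 = $775.34
Shortage spread = $435.72 / 12 = $36.31/mo
Adjusted monthly = $775.34 + $36.31 = $811.65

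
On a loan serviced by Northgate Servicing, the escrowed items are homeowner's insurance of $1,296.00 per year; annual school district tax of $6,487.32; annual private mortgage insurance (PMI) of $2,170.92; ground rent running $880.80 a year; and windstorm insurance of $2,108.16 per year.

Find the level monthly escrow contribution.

Homeowner's insurance = $1,296.00 per year
School district tax = $6,487.32 per year
Private mortgage insurance (PMI) = $2,170.92 per year
Ground rent = $880.80 per year
Windstorm insurance = $2,108.16 per year
Total per year = $1,296.00 + $6,487.32 + $2,170.92 + $880.80 + $2,108.16 = $12,943.20
Base monthly escrow = $12,943.20 / 12 = $1,078.60

$1,078.60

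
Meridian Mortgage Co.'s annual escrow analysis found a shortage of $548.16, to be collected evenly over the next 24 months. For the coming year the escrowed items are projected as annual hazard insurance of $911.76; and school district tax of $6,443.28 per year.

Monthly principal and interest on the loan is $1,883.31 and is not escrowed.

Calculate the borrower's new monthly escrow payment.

Hazard insurance = $911.76/yr
School district tax = $6,443.28/yr
Total per year = $911.76 + $6,443.28 = $7,355.04
Monthly = $7,355.04 ÷ 12 = $612.92
Shortage per month = $548.16 ÷ 24 = $22.84
Adjusted monthly = $612.92 + $22.84 = $635.76

$635.76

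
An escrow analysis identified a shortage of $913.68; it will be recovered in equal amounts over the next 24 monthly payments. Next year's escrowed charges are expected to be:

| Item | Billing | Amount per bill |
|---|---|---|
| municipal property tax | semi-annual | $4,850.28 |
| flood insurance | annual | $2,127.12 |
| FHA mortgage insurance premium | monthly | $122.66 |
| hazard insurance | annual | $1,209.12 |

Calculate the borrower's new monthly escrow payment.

$1,247.13

Municipal property tax — $4,850.28 × 2 = $9,700.56 per year
Flood insurance — $2,127.12 per year
FHA mortgage insurance premium — $122.66 × 12 = $1,471.92 per year
Hazard insurance — $1,209.12 per year
Total annual escrow = $14,508.72
Monthly = $14,508.72 ÷ 12 = $1,209.06
Shortage per month = $913.68 ÷ 24 = $38.07
New monthly escrow = $1,209.06 + $38.07 = $1,247.13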